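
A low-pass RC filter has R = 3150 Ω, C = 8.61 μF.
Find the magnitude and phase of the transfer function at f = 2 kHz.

Step 1 — Angular frequency: ω = 2π·2000 = 1.257e+04 rad/s.
Step 2 — Transfer function: H(jω) = 1/(1 + jωRC).
Step 3 — Denominator: 1 + jωRC = 1 + j·1.257e+04·3150·8.61e-06 = 1 + j340.8.
Step 4 — H = 8.609e-06 - j0.002934.
Step 5 — Magnitude: |H| = 0.002934 (-50.7 dB); phase: φ = -89.8°.

|H| = 0.002934 (-50.7 dB), φ = -89.8°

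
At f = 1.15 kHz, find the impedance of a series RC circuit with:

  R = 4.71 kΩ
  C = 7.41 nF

Step 1 — Angular frequency: ω = 2π·f = 2π·1150 = 7226 rad/s.
Step 2 — Component impedances:
  R: Z = R = 4710 Ω
  C: Z = 1/(jωC) = -j/(ω·C) = 0 - j1.868e+04 Ω
Step 3 — Series combination: Z_total = R + C = 4710 - j1.868e+04 Ω = 1.926e+04∠-75.8° Ω.

Z = 4710 - j1.868e+04 Ω = 1.926e+04∠-75.8° Ω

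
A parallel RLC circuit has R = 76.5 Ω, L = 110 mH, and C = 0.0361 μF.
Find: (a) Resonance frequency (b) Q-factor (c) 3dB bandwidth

Step 1 — Resonance: ω₀ = 1/√(LC) = 1/√(0.11·3.61e-08) = 1.587e+04 rad/s.
Step 2 — f₀ = ω₀/(2π) = 2526 Hz.
Step 3 — Parallel Q: Q = R/(ω₀L) = 76.5/(1.587e+04·0.11) = 0.04382.
Step 4 — Bandwidth: Δω = ω₀/Q = 3.621e+05 rad/s; BW = Δω/(2π) = 5.763e+04 Hz.

(a) f₀ = 2526 Hz  (b) Q = 0.04382  (c) BW = 5.763e+04 Hz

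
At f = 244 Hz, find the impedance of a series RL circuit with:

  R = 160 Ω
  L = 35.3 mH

Step 1 — Angular frequency: ω = 2π·f = 2π·244 = 1533 rad/s.
Step 2 — Component impedances:
  R: Z = R = 160 Ω
  L: Z = jωL = j·1533·0.0353 = 0 + j54.12 Ω
Step 3 — Series combination: Z_total = R + L = 160 + j54.12 Ω = 168.9∠18.7° Ω.

Z = 160 + j54.12 Ω = 168.9∠18.7° Ω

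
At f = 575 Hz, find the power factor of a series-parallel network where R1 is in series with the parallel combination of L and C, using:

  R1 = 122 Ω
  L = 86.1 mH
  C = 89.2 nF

Step 1 — Angular frequency: ω = 2π·f = 2π·575 = 3613 rad/s.
Step 2 — Component impedances:
  R1: Z = R = 122 Ω
  L: Z = jωL = j·3613·0.0861 = 0 + j311.1 Ω
  C: Z = 1/(jωC) = -j/(ω·C) = 0 - j3103 Ω
Step 3 — Parallel branch: L || C = 1/(1/L + 1/C) = 0 + j345.7 Ω.
Step 4 — Series with R1: Z_total = R1 + (L || C) = 122 + j345.7 Ω = 366.6∠70.6° Ω.
Step 5 — Power factor: PF = cos(φ) = Re(Z)/|Z| = 122/366.6 = 0.3328.
Step 6 — Type: Im(Z) = 345.7 ⇒ lagging (phase φ = 70.6°).

PF = 0.3328 (lagging, φ = 70.6°)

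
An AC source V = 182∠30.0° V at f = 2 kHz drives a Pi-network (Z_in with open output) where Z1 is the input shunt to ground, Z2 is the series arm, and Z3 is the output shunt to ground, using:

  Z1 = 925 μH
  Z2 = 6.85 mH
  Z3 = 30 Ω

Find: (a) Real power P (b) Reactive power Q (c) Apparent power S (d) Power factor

Step 1 — Angular frequency: ω = 2π·f = 2π·2000 = 1.257e+04 rad/s.
Step 2 — Component impedances:
  Z1: Z = jωL = j·1.257e+04·0.000925 = 0 + j11.62 Ω
  Z2: Z = jωL = j·1.257e+04·0.00685 = 0 + j86.08 Ω
  Z3: Z = R = 30 Ω
Step 3 — With open output, the series arm Z2 and the output shunt Z3 appear in series to ground: Z2 + Z3 = 30 + j86.08 Ω.
Step 4 — Parallel with input shunt Z1: Z_in = Z1 || (Z2 + Z3) = 0.388 + j10.36 Ω = 10.37∠87.9° Ω.
Step 5 — Source phasor: V = 182∠30.0° V = 157.6 + j91 V.
Step 6 — Current: I = V / Z = 9.34 - j14.86 A = 17.56∠-57.9° A.
Step 7 — Complex power: S = V·I* = 119.6 + j3193 VA.
Step 8 — Real power: P = Re(S) = 119.6 W.
Step 9 — Reactive power: Q = Im(S) = 3193 VAR.
Step 10 — Apparent power: |S| = 3195 VA.
Step 11 — Power factor: PF = P/|S| = 0.03743 (lagging).

(a) P = 119.6 W  (b) Q = 3193 VAR  (c) S = 3195 VA  (d) PF = 0.03743 (lagging)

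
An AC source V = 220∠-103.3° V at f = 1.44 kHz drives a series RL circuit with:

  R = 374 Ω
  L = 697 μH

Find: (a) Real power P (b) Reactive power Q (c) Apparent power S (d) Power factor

Step 1 — Angular frequency: ω = 2π·f = 2π·1440 = 9048 rad/s.
Step 2 — Component impedances:
  R: Z = R = 374 Ω
  L: Z = jωL = j·9048·0.000697 = 0 + j6.306 Ω
Step 3 — Series combination: Z_total = R + L = 374 + j6.306 Ω = 374.1∠1.0° Ω.
Step 4 — Source phasor: V = 220∠-103.3° V = -50.61 - j214.1 V.
Step 5 — Current: I = V / Z = -0.1449 - j0.57 A = 0.5882∠-104.3° A.
Step 6 — Complex power: S = V·I* = 129.4 + j2.181 VA.
Step 7 — Real power: P = Re(S) = 129.4 W.
Step 8 — Reactive power: Q = Im(S) = 2.181 VAR.
Step 9 — Apparent power: |S| = 129.4 VA.
Step 10 — Power factor: PF = P/|S| = 0.9999 (lagging).

(a) P = 129.4 W  (b) Q = 2.181 VAR  (c) S = 129.4 VA  (d) PF = 0.9999 (lagging)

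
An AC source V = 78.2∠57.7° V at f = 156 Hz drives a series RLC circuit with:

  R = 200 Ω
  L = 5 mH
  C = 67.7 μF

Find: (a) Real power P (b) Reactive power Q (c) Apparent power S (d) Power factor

Step 1 — Angular frequency: ω = 2π·f = 2π·156 = 980.2 rad/s.
Step 2 — Component impedances:
  R: Z = R = 200 Ω
  L: Z = jωL = j·980.2·0.005 = 0 + j4.901 Ω
  C: Z = 1/(jωC) = -j/(ω·C) = 0 - j15.07 Ω
Step 3 — Series combination: Z_total = R + L + C = 200 - j10.17 Ω = 200.3∠-2.9° Ω.
Step 4 — Source phasor: V = 78.2∠57.7° V = 41.79 + j66.1 V.
Step 5 — Current: I = V / Z = 0.1916 + j0.3402 A = 0.3905∠60.6° A.
Step 6 — Complex power: S = V·I* = 30.5 - j1.551 VA.
Step 7 — Real power: P = Re(S) = 30.5 W.
Step 8 — Reactive power: Q = Im(S) = -1.551 VAR.
Step 9 — Apparent power: |S| = 30.54 VA.
Step 10 — Power factor: PF = P/|S| = 0.9987 (leading).

(a) P = 30.5 W  (b) Q = -1.551 VAR  (c) S = 30.54 VA  (d) PF = 0.9987 (leading)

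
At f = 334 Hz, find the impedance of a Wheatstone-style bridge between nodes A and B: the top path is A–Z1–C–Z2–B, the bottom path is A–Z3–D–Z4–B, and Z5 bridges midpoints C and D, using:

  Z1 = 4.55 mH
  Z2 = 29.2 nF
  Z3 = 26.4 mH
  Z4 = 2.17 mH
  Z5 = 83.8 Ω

Step 1 — Angular frequency: ω = 2π·f = 2π·334 = 2099 rad/s.
Step 2 — Component impedances:
  Z1: Z = jωL = j·2099·0.00455 = 0 + j9.549 Ω
  Z2: Z = 1/(jωC) = -j/(ω·C) = 0 - j1.632e+04 Ω
  Z3: Z = jωL = j·2099·0.0264 = 0 + j55.4 Ω
  Z4: Z = jωL = j·2099·0.00217 = 0 + j4.554 Ω
  Z5: Z = R = 83.8 Ω
Step 3 — Bridge requires nodal analysis (the Z5 bridge couples midpoints C and D, so the two paths cannot be reduced to a simple series/parallel combination). Setting node B to ground and injecting 1 A at node A, the 3-node admittance system at A, C, D solves to V_A = Z_AB = 23.01 + j42.27 Ω = 48.13∠61.4° Ω.

Z = 23.01 + j42.27 Ω = 48.13∠61.4° Ω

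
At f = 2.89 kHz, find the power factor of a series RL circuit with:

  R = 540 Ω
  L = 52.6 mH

Step 1 — Angular frequency: ω = 2π·f = 2π·2890 = 1.816e+04 rad/s.
Step 2 — Component impedances:
  R: Z = R = 540 Ω
  L: Z = jωL = j·1.816e+04·0.0526 = 0 + j955.1 Ω
Step 3 — Series combination: Z_total = R + L = 540 + j955.1 Ω = 1097∠60.5° Ω.
Step 4 — Power factor: PF = cos(φ) = Re(Z)/|Z| = 540/1097.2 = 0.4922.
Step 5 — Type: Im(Z) = 955.1 ⇒ lagging (phase φ = 60.5°).

PF = 0.4922 (lagging, φ = 60.5°)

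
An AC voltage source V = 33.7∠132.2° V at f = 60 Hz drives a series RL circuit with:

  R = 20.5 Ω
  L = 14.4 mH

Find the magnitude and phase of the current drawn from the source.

Step 1 — Angular frequency: ω = 2π·f = 2π·60 = 377 rad/s.
Step 2 — Component impedances:
  R: Z = R = 20.5 Ω
  L: Z = jωL = j·377·0.0144 = 0 + j5.429 Ω
Step 3 — Series combination: Z_total = R + L = 20.5 + j5.429 Ω = 21.21∠14.8° Ω.
Step 4 — Source phasor: V = 33.7∠132.2° V = -22.64 + j24.97 V.
Step 5 — Ohm's law: I = V / Z_total = (-22.64 + j24.97) / (20.5 + j5.429) = -0.7305 + j1.411 A.
Step 6 — Convert to polar: |I| = 1.589 A, ∠I = 117.4°.

I = 1.589∠117.4° A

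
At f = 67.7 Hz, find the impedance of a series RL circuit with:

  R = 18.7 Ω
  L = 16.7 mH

Step 1 — Angular frequency: ω = 2π·f = 2π·67.7 = 425.4 rad/s.
Step 2 — Component impedances:
  R: Z = R = 18.7 Ω
  L: Z = jωL = j·425.4·0.0167 = 0 + j7.104 Ω
Step 3 — Series combination: Z_total = R + L = 18.7 + j7.104 Ω = 20∠20.8° Ω.

Z = 18.7 + j7.104 Ω = 20∠20.8° Ω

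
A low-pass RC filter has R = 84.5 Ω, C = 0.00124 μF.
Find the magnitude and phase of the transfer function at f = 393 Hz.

Step 1 — Angular frequency: ω = 2π·393 = 2469 rad/s.
Step 2 — Transfer function: H(jω) = 1/(1 + jωRC).
Step 3 — Denominator: 1 + jωRC = 1 + j·2469·84.5·1.24e-09 = 1 + j0.0002587.
Step 4 — H = 1 - j0.0002587.
Step 5 — Magnitude: |H| = 1 (-0.0 dB); phase: φ = -0.0°.

|H| = 1 (-0.0 dB), φ = -0.0°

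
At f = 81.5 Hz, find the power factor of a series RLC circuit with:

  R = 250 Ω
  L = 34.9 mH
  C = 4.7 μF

Step 1 — Angular frequency: ω = 2π·f = 2π·81.5 = 512.1 rad/s.
Step 2 — Component impedances:
  R: Z = R = 250 Ω
  L: Z = jωL = j·512.1·0.0349 = 0 + j17.87 Ω
  C: Z = 1/(jωC) = -j/(ω·C) = 0 - j415.5 Ω
Step 3 — Series combination: Z_total = R + L + C = 250 - j397.6 Ω = 469.7∠-57.8° Ω.
Step 4 — Power factor: PF = cos(φ) = Re(Z)/|Z| = 250/469.7 = 0.5323.
Step 5 — Type: Im(Z) = -397.6 ⇒ leading (phase φ = -57.8°).

PF = 0.5323 (leading, φ = -57.8°)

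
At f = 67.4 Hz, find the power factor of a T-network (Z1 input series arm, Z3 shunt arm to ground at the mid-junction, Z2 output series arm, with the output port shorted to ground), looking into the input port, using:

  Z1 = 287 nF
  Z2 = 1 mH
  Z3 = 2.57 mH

Step 1 — Angular frequency: ω = 2π·f = 2π·67.4 = 423.5 rad/s.
Step 2 — Component impedances:
  Z1: Z = 1/(jωC) = -j/(ω·C) = 0 - j8228 Ω
  Z2: Z = jωL = j·423.5·0.001 = 0 + j0.4235 Ω
  Z3: Z = jωL = j·423.5·0.00257 = 0 + j1.088 Ω
Step 3 — With the output port shorted to ground, the output series arm Z2 runs from the junction to ground; the shunt arm Z3 also runs from the junction to ground. They appear in parallel: Z3 || Z2 = 0 + j0.3049 Ω.
Step 4 — Series with input arm Z1: Z_in = Z1 + (Z3 || Z2) = 0 - j8227 Ω = 8227∠-90.0° Ω.
Step 5 — Power factor: PF = cos(φ) = Re(Z)/|Z| = 0/8227 = 0.
Step 6 — Type: Im(Z) = -8227 ⇒ leading (phase φ = -90.0°).

PF = 0 (leading, φ = -90.0°)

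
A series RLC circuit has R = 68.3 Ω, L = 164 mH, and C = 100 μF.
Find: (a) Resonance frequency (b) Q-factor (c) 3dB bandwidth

Step 1 — Resonance condition Im(Z)=0 gives ω₀ = 1/√(LC).
Step 2 — ω₀ = 1/√(0.164·0.0001) = 246.9 rad/s.
Step 3 — f₀ = ω₀/(2π) = 39.3 Hz.
Step 4 — Series Q: Q = ω₀L/R = 246.9·0.164/68.3 = 0.5929.
Step 5 — 3dB bandwidth: Δω = ω₀/Q = 416.5 rad/s; BW = Δω/(2π) = 66.28 Hz.

(a) f₀ = 39.3 Hz  (b) Q = 0.5929  (c) BW = 66.28 Hz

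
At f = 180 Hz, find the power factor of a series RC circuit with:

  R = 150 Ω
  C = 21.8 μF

Step 1 — Angular frequency: ω = 2π·f = 2π·180 = 1131 rad/s.
Step 2 — Component impedances:
  R: Z = R = 150 Ω
  C: Z = 1/(jωC) = -j/(ω·C) = 0 - j40.56 Ω
Step 3 — Series combination: Z_total = R + C = 150 - j40.56 Ω = 155.4∠-15.1° Ω.
Step 4 — Power factor: PF = cos(φ) = Re(Z)/|Z| = 150/155.4 = 0.9653.
Step 5 — Type: Im(Z) = -40.56 ⇒ leading (phase φ = -15.1°).

PF = 0.9653 (leading, φ = -15.1°)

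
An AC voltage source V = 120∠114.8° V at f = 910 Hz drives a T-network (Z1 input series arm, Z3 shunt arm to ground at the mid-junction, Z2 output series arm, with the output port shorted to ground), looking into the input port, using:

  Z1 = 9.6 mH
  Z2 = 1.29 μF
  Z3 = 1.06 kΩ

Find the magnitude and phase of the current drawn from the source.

Step 1 — Angular frequency: ω = 2π·f = 2π·910 = 5718 rad/s.
Step 2 — Component impedances:
  Z1: Z = jωL = j·5718·0.0096 = 0 + j54.89 Ω
  Z2: Z = 1/(jωC) = -j/(ω·C) = 0 - j135.6 Ω
  Z3: Z = R = 1060 Ω
Step 3 — With the output port shorted to ground, the output series arm Z2 runs from the junction to ground; the shunt arm Z3 also runs from the junction to ground. They appear in parallel: Z3 || Z2 = 17.06 - j133.4 Ω.
Step 4 — Series with input arm Z1: Z_in = Z1 + (Z3 || Z2) = 17.06 - j78.51 Ω = 80.34∠-77.7° Ω.
Step 5 — Source phasor: V = 120∠114.8° V = -50.33 + j108.9 V.
Step 6 — Ohm's law: I = V / Z_total = (-50.33 + j108.9) / (17.06 - j78.51) = -1.458 - j0.3243 A.
Step 7 — Convert to polar: |I| = 1.494 A, ∠I = -167.5°.

I = 1.494∠-167.5° A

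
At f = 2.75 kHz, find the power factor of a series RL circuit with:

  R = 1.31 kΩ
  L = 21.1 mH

Step 1 — Angular frequency: ω = 2π·f = 2π·2750 = 1.728e+04 rad/s.
Step 2 — Component impedances:
  R: Z = R = 1310 Ω
  L: Z = jωL = j·1.728e+04·0.0211 = 0 + j364.6 Ω
Step 3 — Series combination: Z_total = R + L = 1310 + j364.6 Ω = 1360∠15.6° Ω.
Step 4 — Power factor: PF = cos(φ) = Re(Z)/|Z| = 1310/1359.8 = 0.9634.
Step 5 — Type: Im(Z) = 364.6 ⇒ lagging (phase φ = 15.6°).

PF = 0.9634 (lagging, φ = 15.6°)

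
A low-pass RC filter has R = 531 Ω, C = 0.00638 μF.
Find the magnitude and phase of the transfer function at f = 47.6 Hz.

Step 1 — Angular frequency: ω = 2π·47.6 = 299.1 rad/s.
Step 2 — Transfer function: H(jω) = 1/(1 + jωRC).
Step 3 — Denominator: 1 + jωRC = 1 + j·299.1·531·6.38e-09 = 1 + j0.001013.
Step 4 — H = 1 - j0.001013.
Step 5 — Magnitude: |H| = 1 (-0.0 dB); phase: φ = -0.1°.

|H| = 1 (-0.0 dB), φ = -0.1°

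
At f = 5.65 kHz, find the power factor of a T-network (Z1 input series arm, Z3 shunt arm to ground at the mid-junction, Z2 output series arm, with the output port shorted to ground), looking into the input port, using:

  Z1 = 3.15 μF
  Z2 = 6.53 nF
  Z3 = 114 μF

Step 1 — Angular frequency: ω = 2π·f = 2π·5650 = 3.55e+04 rad/s.
Step 2 — Component impedances:
  Z1: Z = 1/(jωC) = -j/(ω·C) = 0 - j8.943 Ω
  Z2: Z = 1/(jωC) = -j/(ω·C) = 0 - j4314 Ω
  Z3: Z = 1/(jωC) = -j/(ω·C) = 0 - j0.2471 Ω
Step 3 — With the output port shorted to ground, the output series arm Z2 runs from the junction to ground; the shunt arm Z3 also runs from the junction to ground. They appear in parallel: Z3 || Z2 = 0 - j0.2471 Ω.
Step 4 — Series with input arm Z1: Z_in = Z1 + (Z3 || Z2) = 0 - j9.19 Ω = 9.19∠-90.0° Ω.
Step 5 — Power factor: PF = cos(φ) = Re(Z)/|Z| = 0/9.19 = 0.
Step 6 — Type: Im(Z) = -9.19 ⇒ leading (phase φ = -90.0°).

PF = 0 (leading, φ = -90.0°)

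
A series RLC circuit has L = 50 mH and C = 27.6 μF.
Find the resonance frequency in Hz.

Step 1 — Resonance condition Im(Z)=0 gives ω₀ = 1/√(LC).
Step 2 — ω₀ = 1/√(0.05·2.76e-05) = 851.3 rad/s.
Step 3 — f₀ = ω₀/(2π) = 135.5 Hz.

f₀ = 135.5 Hz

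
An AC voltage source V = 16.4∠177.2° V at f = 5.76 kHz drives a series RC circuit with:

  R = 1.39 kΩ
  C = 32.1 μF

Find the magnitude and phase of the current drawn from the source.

Step 1 — Angular frequency: ω = 2π·f = 2π·5760 = 3.619e+04 rad/s.
Step 2 — Component impedances:
  R: Z = R = 1390 Ω
  C: Z = 1/(jωC) = -j/(ω·C) = 0 - j0.8608 Ω
Step 3 — Series combination: Z_total = R + C = 1390 - j0.8608 Ω = 1390∠-0.0° Ω.
Step 4 — Source phasor: V = 16.4∠177.2° V = -16.38 + j0.8011 V.
Step 5 — Ohm's law: I = V / Z_total = (-16.38 + j0.8011) / (1390 - j0.8608) = -0.01178 + j0.0005691 A.
Step 6 — Convert to polar: |I| = 0.0118 A, ∠I = 177.2°.

I = 0.0118∠177.2° A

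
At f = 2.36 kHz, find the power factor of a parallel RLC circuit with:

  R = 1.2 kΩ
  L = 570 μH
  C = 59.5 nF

Step 1 — Angular frequency: ω = 2π·f = 2π·2360 = 1.483e+04 rad/s.
Step 2 — Component impedances:
  R: Z = R = 1200 Ω
  L: Z = jωL = j·1.483e+04·0.00057 = 0 + j8.452 Ω
  C: Z = 1/(jωC) = -j/(ω·C) = 0 - j1133 Ω
Step 3 — Parallel combination: 1/Z_total = 1/R + 1/L + 1/C; Z_total = 0.06043 + j8.515 Ω = 8.515∠89.6° Ω.
Step 4 — Power factor: PF = cos(φ) = Re(Z)/|Z| = 0.060427/8.5154 = 0.007096.
Step 5 — Type: Im(Z) = 8.515 ⇒ lagging (phase φ = 89.6°).

PF = 0.007096 (lagging, φ = 89.6°)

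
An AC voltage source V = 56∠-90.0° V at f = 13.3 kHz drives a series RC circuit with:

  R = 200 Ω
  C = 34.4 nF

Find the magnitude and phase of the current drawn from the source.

Step 1 — Angular frequency: ω = 2π·f = 2π·1.33e+04 = 8.357e+04 rad/s.
Step 2 — Component impedances:
  R: Z = R = 200 Ω
  C: Z = 1/(jωC) = -j/(ω·C) = 0 - j347.9 Ω
Step 3 — Series combination: Z_total = R + C = 200 - j347.9 Ω = 401.3∠-60.1° Ω.
Step 4 — Source phasor: V = 56∠-90.0° V = 0 - j56 V.
Step 5 — Ohm's law: I = V / Z_total = (0 - j56) / (200 - j347.9) = 0.121 - j0.06956 A.
Step 6 — Convert to polar: |I| = 0.1396 A, ∠I = -29.9°.

I = 0.1396∠-29.9° A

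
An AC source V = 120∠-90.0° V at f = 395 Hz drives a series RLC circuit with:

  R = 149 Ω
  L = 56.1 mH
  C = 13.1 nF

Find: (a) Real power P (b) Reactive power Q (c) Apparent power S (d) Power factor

Step 1 — Angular frequency: ω = 2π·f = 2π·395 = 2482 rad/s.
Step 2 — Component impedances:
  R: Z = R = 149 Ω
  L: Z = jωL = j·2482·0.0561 = 0 + j139.2 Ω
  C: Z = 1/(jωC) = -j/(ω·C) = 0 - j3.076e+04 Ω
Step 3 — Series combination: Z_total = R + L + C = 149 - j3.062e+04 Ω = 3.062e+04∠-89.7° Ω.
Step 4 — Source phasor: V = 120∠-90.0° V = 0 - j120 V.
Step 5 — Current: I = V / Z = 0.003919 - j1.907e-05 A = 0.003919∠-0.3° A.
Step 6 — Complex power: S = V·I* = 0.002289 - j0.4703 VA.
Step 7 — Real power: P = Re(S) = 0.002289 W.
Step 8 — Reactive power: Q = Im(S) = -0.4703 VAR.
Step 9 — Apparent power: |S| = 0.4703 VA.
Step 10 — Power factor: PF = P/|S| = 0.004866 (leading).

(a) P = 0.002289 W  (b) Q = -0.4703 VAR  (c) S = 0.4703 VA  (d) PF = 0.004866 (leading)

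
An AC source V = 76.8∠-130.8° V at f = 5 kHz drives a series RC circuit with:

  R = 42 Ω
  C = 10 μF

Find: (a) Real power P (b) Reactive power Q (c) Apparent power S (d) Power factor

Step 1 — Angular frequency: ω = 2π·f = 2π·5000 = 3.142e+04 rad/s.
Step 2 — Component impedances:
  R: Z = R = 42 Ω
  C: Z = 1/(jωC) = -j/(ω·C) = 0 - j3.183 Ω
Step 3 — Series combination: Z_total = R + C = 42 - j3.183 Ω = 42.12∠-4.3° Ω.
Step 4 — Source phasor: V = 76.8∠-130.8° V = -50.18 - j58.14 V.
Step 5 — Current: I = V / Z = -1.084 - j1.466 A = 1.823∠-126.5° A.
Step 6 — Complex power: S = V·I* = 139.6 - j10.58 VA.
Step 7 — Real power: P = Re(S) = 139.6 W.
Step 8 — Reactive power: Q = Im(S) = -10.58 VAR.
Step 9 — Apparent power: |S| = 140 VA.
Step 10 — Power factor: PF = P/|S| = 0.9971 (leading).

(a) P = 139.6 W  (b) Q = -10.58 VAR  (c) S = 140 VA  (d) PF = 0.9971 (leading)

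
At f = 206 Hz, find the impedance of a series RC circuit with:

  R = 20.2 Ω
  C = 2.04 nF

Step 1 — Angular frequency: ω = 2π·f = 2π·206 = 1294 rad/s.
Step 2 — Component impedances:
  R: Z = R = 20.2 Ω
  C: Z = 1/(jωC) = -j/(ω·C) = 0 - j3.787e+05 Ω
Step 3 — Series combination: Z_total = R + C = 20.2 - j3.787e+05 Ω = 3.787e+05∠-90.0° Ω.

Z = 20.2 - j3.787e+05 Ω = 3.787e+05∠-90.0° Ω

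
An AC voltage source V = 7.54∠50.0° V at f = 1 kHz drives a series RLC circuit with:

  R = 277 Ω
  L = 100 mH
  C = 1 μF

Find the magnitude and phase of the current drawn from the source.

Step 1 — Angular frequency: ω = 2π·f = 2π·1000 = 6283 rad/s.
Step 2 — Component impedances:
  R: Z = R = 277 Ω
  L: Z = jωL = j·6283·0.1 = 0 + j628.3 Ω
  C: Z = 1/(jωC) = -j/(ω·C) = 0 - j159.2 Ω
Step 3 — Series combination: Z_total = R + L + C = 277 + j469.2 Ω = 544.8∠59.4° Ω.
Step 4 — Source phasor: V = 7.54∠50.0° V = 4.847 + j5.776 V.
Step 5 — Ohm's law: I = V / Z_total = (4.847 + j5.776) / (277 + j469.2) = 0.01365 - j0.00227 A.
Step 6 — Convert to polar: |I| = 0.01384 A, ∠I = -9.4°.

I = 0.01384∠-9.4° A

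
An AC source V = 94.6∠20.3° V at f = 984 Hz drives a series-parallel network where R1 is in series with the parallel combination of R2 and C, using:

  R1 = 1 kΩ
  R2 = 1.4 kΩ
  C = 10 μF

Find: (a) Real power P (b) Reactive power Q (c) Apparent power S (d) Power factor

Step 1 — Angular frequency: ω = 2π·f = 2π·984 = 6183 rad/s.
Step 2 — Component impedances:
  R1: Z = R = 1000 Ω
  R2: Z = R = 1400 Ω
  C: Z = 1/(jωC) = -j/(ω·C) = 0 - j16.17 Ω
Step 3 — Parallel branch: R2 || C = 1/(1/R2 + 1/C) = 0.1868 - j16.17 Ω.
Step 4 — Series with R1: Z_total = R1 + (R2 || C) = 1000 - j16.17 Ω = 1000∠-0.9° Ω.
Step 5 — Source phasor: V = 94.6∠20.3° V = 88.72 + j32.82 V.
Step 6 — Current: I = V / Z = 0.08815 + j0.03424 A = 0.09457∠21.2° A.
Step 7 — Complex power: S = V·I* = 8.945 - j0.1446 VA.
Step 8 — Real power: P = Re(S) = 8.945 W.
Step 9 — Reactive power: Q = Im(S) = -0.1446 VAR.
Step 10 — Apparent power: |S| = 8.946 VA.
Step 11 — Power factor: PF = P/|S| = 0.9999 (leading).

(a) P = 8.945 W  (b) Q = -0.1446 VAR  (c) S = 8.946 VA  (d) PF = 0.9999 (leading)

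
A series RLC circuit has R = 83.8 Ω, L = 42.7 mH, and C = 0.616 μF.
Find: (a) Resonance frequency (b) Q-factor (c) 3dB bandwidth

Step 1 — Resonance: ω₀ = 1/√(LC) = 1/√(0.0427·6.16e-07) = 6166 rad/s.
Step 2 — f₀ = ω₀/(2π) = 981.3 Hz.
Step 3 — Series Q: Q = ω₀L/R = 6166·0.0427/83.8 = 3.142.
Step 4 — Bandwidth: Δω = ω₀/Q = 1963 rad/s; BW = Δω/(2π) = 312.3 Hz.

(a) f₀ = 981.3 Hz  (b) Q = 3.142  (c) BW = 312.3 Hz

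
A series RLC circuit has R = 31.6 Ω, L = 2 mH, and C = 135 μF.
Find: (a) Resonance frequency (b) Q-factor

Step 1 — Resonance condition Im(Z)=0 gives ω₀ = 1/√(LC).
Step 2 — ω₀ = 1/√(0.002·0.000135) = 1925 rad/s.
Step 3 — f₀ = ω₀/(2π) = 306.3 Hz.
Step 4 — Series Q: Q = ω₀L/R = 1925·0.002/31.6 = 0.1218.

(a) f₀ = 306.3 Hz  (b) Q = 0.1218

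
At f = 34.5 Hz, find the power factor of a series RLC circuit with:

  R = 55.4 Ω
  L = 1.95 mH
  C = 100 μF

Step 1 — Angular frequency: ω = 2π·f = 2π·34.5 = 216.8 rad/s.
Step 2 — Component impedances:
  R: Z = R = 55.4 Ω
  L: Z = jωL = j·216.8·0.00195 = 0 + j0.4227 Ω
  C: Z = 1/(jωC) = -j/(ω·C) = 0 - j46.13 Ω
Step 3 — Series combination: Z_total = R + L + C = 55.4 - j45.71 Ω = 71.82∠-39.5° Ω.
Step 4 — Power factor: PF = cos(φ) = Re(Z)/|Z| = 55.4/71.823 = 0.7713.
Step 5 — Type: Im(Z) = -45.71 ⇒ leading (phase φ = -39.5°).

PF = 0.7713 (leading, φ = -39.5°)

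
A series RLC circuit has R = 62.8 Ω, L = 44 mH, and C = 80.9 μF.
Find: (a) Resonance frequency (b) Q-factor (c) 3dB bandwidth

Step 1 — Resonance: ω₀ = 1/√(LC) = 1/√(0.044·8.09e-05) = 530 rad/s.
Step 2 — f₀ = ω₀/(2π) = 84.36 Hz.
Step 3 — Series Q: Q = ω₀L/R = 530·0.044/62.8 = 0.3714.
Step 4 — Bandwidth: Δω = ω₀/Q = 1427 rad/s; BW = Δω/(2π) = 227.2 Hz.

(a) f₀ = 84.36 Hz  (b) Q = 0.3714  (c) BW = 227.2 Hz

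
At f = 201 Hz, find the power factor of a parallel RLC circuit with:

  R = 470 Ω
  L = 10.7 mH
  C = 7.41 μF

Step 1 — Angular frequency: ω = 2π·f = 2π·201 = 1263 rad/s.
Step 2 — Component impedances:
  R: Z = R = 470 Ω
  L: Z = jωL = j·1263·0.0107 = 0 + j13.51 Ω
  C: Z = 1/(jωC) = -j/(ω·C) = 0 - j106.9 Ω
Step 3 — Parallel combination: 1/Z_total = 1/R + 1/L + 1/C; Z_total = 0.5086 + j15.45 Ω = 15.46∠88.1° Ω.
Step 4 — Power factor: PF = cos(φ) = Re(Z)/|Z| = 0.5086/15.46 = 0.0329.
Step 5 — Type: Im(Z) = 15.45 ⇒ lagging (phase φ = 88.1°).

PF = 0.0329 (lagging, φ = 88.1°)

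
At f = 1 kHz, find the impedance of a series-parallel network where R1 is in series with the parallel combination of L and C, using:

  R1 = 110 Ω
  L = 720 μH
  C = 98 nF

Step 1 — Angular frequency: ω = 2π·f = 2π·1000 = 6283 rad/s.
Step 2 — Component impedances:
  R1: Z = R = 110 Ω
  L: Z = jωL = j·6283·0.00072 = 0 + j4.524 Ω
  C: Z = 1/(jωC) = -j/(ω·C) = 0 - j1624 Ω
Step 3 — Parallel branch: L || C = 1/(1/L + 1/C) = 0 + j4.537 Ω.
Step 4 — Series with R1: Z_total = R1 + (L || C) = 110 + j4.537 Ω = 110.1∠2.4° Ω.

Z = 110 + j4.537 Ω = 110.1∠2.4° Ω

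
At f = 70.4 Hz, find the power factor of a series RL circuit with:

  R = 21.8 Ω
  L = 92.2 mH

Step 1 — Angular frequency: ω = 2π·f = 2π·70.4 = 442.3 rad/s.
Step 2 — Component impedances:
  R: Z = R = 21.8 Ω
  L: Z = jωL = j·442.3·0.0922 = 0 + j40.78 Ω
Step 3 — Series combination: Z_total = R + L = 21.8 + j40.78 Ω = 46.24∠61.9° Ω.
Step 4 — Power factor: PF = cos(φ) = Re(Z)/|Z| = 21.8/46.244 = 0.4714.
Step 5 — Type: Im(Z) = 40.78 ⇒ lagging (phase φ = 61.9°).

PF = 0.4714 (lagging, φ = 61.9°)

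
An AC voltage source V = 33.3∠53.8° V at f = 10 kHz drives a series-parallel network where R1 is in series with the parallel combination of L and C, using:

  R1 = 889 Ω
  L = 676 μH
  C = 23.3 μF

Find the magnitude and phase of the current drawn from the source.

Step 1 — Angular frequency: ω = 2π·f = 2π·1e+04 = 6.283e+04 rad/s.
Step 2 — Component impedances:
  R1: Z = R = 889 Ω
  L: Z = jωL = j·6.283e+04·0.000676 = 0 + j42.47 Ω
  C: Z = 1/(jωC) = -j/(ω·C) = 0 - j0.6831 Ω
Step 3 — Parallel branch: L || C = 1/(1/L + 1/C) = 0 - j0.6942 Ω.
Step 4 — Series with R1: Z_total = R1 + (L || C) = 889 - j0.6942 Ω = 889∠-0.0° Ω.
Step 5 — Source phasor: V = 33.3∠53.8° V = 19.67 + j26.87 V.
Step 6 — Ohm's law: I = V / Z_total = (19.67 + j26.87) / (889 - j0.6942) = 0.0221 + j0.03024 A.
Step 7 — Convert to polar: |I| = 0.03746 A, ∠I = 53.8°.

I = 0.03746∠53.8° A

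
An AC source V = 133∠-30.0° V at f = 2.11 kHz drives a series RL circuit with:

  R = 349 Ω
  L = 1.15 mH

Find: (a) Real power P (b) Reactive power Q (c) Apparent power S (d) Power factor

Step 1 — Angular frequency: ω = 2π·f = 2π·2110 = 1.326e+04 rad/s.
Step 2 — Component impedances:
  R: Z = R = 349 Ω
  L: Z = jωL = j·1.326e+04·0.00115 = 0 + j15.25 Ω
Step 3 — Series combination: Z_total = R + L = 349 + j15.25 Ω = 349.3∠2.5° Ω.
Step 4 — Source phasor: V = 133∠-30.0° V = 115.2 - j66.5 V.
Step 5 — Current: I = V / Z = 0.3211 - j0.2046 A = 0.3807∠-32.5° A.
Step 6 — Complex power: S = V·I* = 50.59 + j2.21 VA.
Step 7 — Real power: P = Re(S) = 50.59 W.
Step 8 — Reactive power: Q = Im(S) = 2.21 VAR.
Step 9 — Apparent power: |S| = 50.64 VA.
Step 10 — Power factor: PF = P/|S| = 0.999 (lagging).

(a) P = 50.59 W  (b) Q = 2.21 VAR  (c) S = 50.64 VA  (d) PF = 0.999 (lagging)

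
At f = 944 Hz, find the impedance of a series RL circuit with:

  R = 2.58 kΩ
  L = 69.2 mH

Step 1 — Angular frequency: ω = 2π·f = 2π·944 = 5931 rad/s.
Step 2 — Component impedances:
  R: Z = R = 2580 Ω
  L: Z = jωL = j·5931·0.0692 = 0 + j410.4 Ω
Step 3 — Series combination: Z_total = R + L = 2580 + j410.4 Ω = 2612∠9.0° Ω.

Z = 2580 + j410.4 Ω = 2612∠9.0° Ω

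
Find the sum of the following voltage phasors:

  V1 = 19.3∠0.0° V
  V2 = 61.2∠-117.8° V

Step 1 — Convert each phasor to rectangular form:
  V1 = 19.3·(cos(0.0°) + j·sin(0.0°)) = 19.3 V
  V2 = 61.2·(cos(-117.8°) + j·sin(-117.8°)) = -28.54 - j54.14 V
Step 2 — Sum components: V_total = -9.243 - j54.14 V.
Step 3 — Convert to polar: |V_total| = 54.92 V, ∠V_total = -99.7°.

V_total = 54.92∠-99.7° V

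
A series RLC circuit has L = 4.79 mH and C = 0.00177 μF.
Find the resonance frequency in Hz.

Step 1 — Resonance condition Im(Z)=0 gives ω₀ = 1/√(LC).
Step 2 — ω₀ = 1/√(0.00479·1.77e-09) = 3.434e+05 rad/s.
Step 3 — f₀ = ω₀/(2π) = 5.466e+04 Hz.

f₀ = 5.466e+04 Hz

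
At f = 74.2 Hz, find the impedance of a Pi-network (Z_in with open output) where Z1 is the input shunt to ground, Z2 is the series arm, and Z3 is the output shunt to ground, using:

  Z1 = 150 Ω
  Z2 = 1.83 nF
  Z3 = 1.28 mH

Step 1 — Angular frequency: ω = 2π·f = 2π·74.2 = 466.2 rad/s.
Step 2 — Component impedances:
  Z1: Z = R = 150 Ω
  Z2: Z = 1/(jωC) = -j/(ω·C) = 0 - j1.172e+06 Ω
  Z3: Z = jωL = j·466.2·0.00128 = 0 + j0.5968 Ω
Step 3 — With open output, the series arm Z2 and the output shunt Z3 appear in series to ground: Z2 + Z3 = 0 - j1.172e+06 Ω.
Step 4 — Parallel with input shunt Z1: Z_in = Z1 || (Z2 + Z3) = 150 - j0.0192 Ω = 150∠-0.0° Ω.

Z = 150 - j0.0192 Ω = 150∠-0.0° Ω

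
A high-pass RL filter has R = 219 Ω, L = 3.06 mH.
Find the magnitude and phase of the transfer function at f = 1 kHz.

Step 1 — Angular frequency: ω = 2π·1000 = 6283 rad/s.
Step 2 — Transfer function: H(jω) = jωL/(R + jωL).
Step 3 — Numerator jωL = j·19.23; denominator R + jωL = 219 + j19.23.
Step 4 — H = 0.007649 + j0.08712.
Step 5 — Magnitude: |H| = 0.08746 (-21.2 dB); phase: φ = 85.0°.

|H| = 0.08746 (-21.2 dB), φ = 85.0°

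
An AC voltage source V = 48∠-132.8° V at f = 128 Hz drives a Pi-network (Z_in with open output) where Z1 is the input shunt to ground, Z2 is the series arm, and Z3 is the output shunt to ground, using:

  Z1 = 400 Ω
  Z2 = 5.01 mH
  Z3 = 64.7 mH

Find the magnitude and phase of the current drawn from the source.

Step 1 — Angular frequency: ω = 2π·f = 2π·128 = 804.2 rad/s.
Step 2 — Component impedances:
  Z1: Z = R = 400 Ω
  Z2: Z = jωL = j·804.2·0.00501 = 0 + j4.029 Ω
  Z3: Z = jωL = j·804.2·0.0647 = 0 + j52.03 Ω
Step 3 — With open output, the series arm Z2 and the output shunt Z3 appear in series to ground: Z2 + Z3 = 0 + j56.06 Ω.
Step 4 — Parallel with input shunt Z1: Z_in = Z1 || (Z2 + Z3) = 7.707 + j54.98 Ω = 55.52∠82.0° Ω.
Step 5 — Source phasor: V = 48∠-132.8° V = -32.61 - j35.22 V.
Step 6 — Ohm's law: I = V / Z_total = (-32.61 - j35.22) / (7.707 + j54.98) = -0.7097 + j0.4937 A.
Step 7 — Convert to polar: |I| = 0.8645 A, ∠I = 145.2°.

I = 0.8645∠145.2° A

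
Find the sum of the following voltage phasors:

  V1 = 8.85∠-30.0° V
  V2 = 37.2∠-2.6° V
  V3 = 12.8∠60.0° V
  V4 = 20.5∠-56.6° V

Step 1 — Convert each phasor to rectangular form:
  V1 = 8.85·(cos(-30.0°) + j·sin(-30.0°)) = 7.664 - j4.425 V
  V2 = 37.2·(cos(-2.6°) + j·sin(-2.6°)) = 37.16 - j1.688 V
  V3 = 12.8·(cos(60.0°) + j·sin(60.0°)) = 6.4 + j11.09 V
  V4 = 20.5·(cos(-56.6°) + j·sin(-56.6°)) = 11.28 - j17.11 V
Step 2 — Sum components: V_total = 62.51 - j12.14 V.
Step 3 — Convert to polar: |V_total| = 63.68 V, ∠V_total = -11.0°.

V_total = 63.68∠-11.0° V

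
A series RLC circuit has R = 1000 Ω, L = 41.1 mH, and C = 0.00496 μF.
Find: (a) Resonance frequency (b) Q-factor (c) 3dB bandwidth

Step 1 — Resonance: ω₀ = 1/√(LC) = 1/√(0.0411·4.96e-09) = 7.004e+04 rad/s.
Step 2 — f₀ = ω₀/(2π) = 1.115e+04 Hz.
Step 3 — Series Q: Q = ω₀L/R = 7.004e+04·0.0411/1000 = 2.879.
Step 4 — Bandwidth: Δω = ω₀/Q = 2.433e+04 rad/s; BW = Δω/(2π) = 3872 Hz.

(a) f₀ = 1.115e+04 Hz  (b) Q = 2.879  (c) BW = 3872 Hz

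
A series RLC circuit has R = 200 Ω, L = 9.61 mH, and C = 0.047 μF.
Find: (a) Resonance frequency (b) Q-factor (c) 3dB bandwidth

Step 1 — Resonance: ω₀ = 1/√(LC) = 1/√(0.00961·4.7e-08) = 4.705e+04 rad/s.
Step 2 — f₀ = ω₀/(2π) = 7489 Hz.
Step 3 — Series Q: Q = ω₀L/R = 4.705e+04·0.00961/200 = 2.261.
Step 4 — Bandwidth: Δω = ω₀/Q = 2.081e+04 rad/s; BW = Δω/(2π) = 3312 Hz.

(a) f₀ = 7489 Hz  (b) Q = 2.261  (c) BW = 3312 Hz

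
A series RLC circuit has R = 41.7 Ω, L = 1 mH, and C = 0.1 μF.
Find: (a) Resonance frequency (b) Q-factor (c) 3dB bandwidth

Step 1 — Resonance condition Im(Z)=0 gives ω₀ = 1/√(LC).
Step 2 — ω₀ = 1/√(0.001·1e-07) = 1e+05 rad/s.
Step 3 — f₀ = ω₀/(2π) = 1.592e+04 Hz.
Step 4 — Series Q: Q = ω₀L/R = 1e+05·0.001/41.7 = 2.398.
Step 5 — 3dB bandwidth: Δω = ω₀/Q = 4.17e+04 rad/s; BW = Δω/(2π) = 6637 Hz.

(a) f₀ = 1.592e+04 Hz  (b) Q = 2.398  (c) BW = 6637 Hz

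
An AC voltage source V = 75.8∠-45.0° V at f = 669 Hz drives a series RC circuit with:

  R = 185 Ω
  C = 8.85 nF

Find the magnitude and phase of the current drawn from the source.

Step 1 — Angular frequency: ω = 2π·f = 2π·669 = 4203 rad/s.
Step 2 — Component impedances:
  R: Z = R = 185 Ω
  C: Z = 1/(jωC) = -j/(ω·C) = 0 - j2.688e+04 Ω
Step 3 — Series combination: Z_total = R + C = 185 - j2.688e+04 Ω = 2.688e+04∠-89.6° Ω.
Step 4 — Source phasor: V = 75.8∠-45.0° V = 53.6 - j53.6 V.
Step 5 — Ohm's law: I = V / Z_total = (53.6 - j53.6) / (185 - j2.688e+04) = 0.002008 + j0.00198 A.
Step 6 — Convert to polar: |I| = 0.00282 A, ∠I = 44.6°.

I = 0.00282∠44.6° A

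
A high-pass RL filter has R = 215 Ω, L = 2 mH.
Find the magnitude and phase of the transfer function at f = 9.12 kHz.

Step 1 — Angular frequency: ω = 2π·9120 = 5.73e+04 rad/s.
Step 2 — Transfer function: H(jω) = jωL/(R + jωL).
Step 3 — Numerator jωL = j·114.6; denominator R + jωL = 215 + j114.6.
Step 4 — H = 0.2213 + j0.4151.
Step 5 — Magnitude: |H| = 0.4704 (-6.6 dB); phase: φ = 61.9°.

|H| = 0.4704 (-6.6 dB), φ = 61.9°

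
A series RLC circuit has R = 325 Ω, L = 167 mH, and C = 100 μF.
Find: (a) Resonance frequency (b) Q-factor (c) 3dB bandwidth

Step 1 — Resonance: ω₀ = 1/√(LC) = 1/√(0.167·0.0001) = 244.7 rad/s.
Step 2 — f₀ = ω₀/(2π) = 38.95 Hz.
Step 3 — Series Q: Q = ω₀L/R = 244.7·0.167/325 = 0.1257.
Step 4 — Bandwidth: Δω = ω₀/Q = 1946 rad/s; BW = Δω/(2π) = 309.7 Hz.

(a) f₀ = 38.95 Hz  (b) Q = 0.1257  (c) BW = 309.7 Hz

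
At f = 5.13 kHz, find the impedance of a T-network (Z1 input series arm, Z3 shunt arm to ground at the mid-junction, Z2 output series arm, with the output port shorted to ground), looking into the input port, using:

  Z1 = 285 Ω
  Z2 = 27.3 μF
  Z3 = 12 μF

Step 1 — Angular frequency: ω = 2π·f = 2π·5130 = 3.223e+04 rad/s.
Step 2 — Component impedances:
  Z1: Z = R = 285 Ω
  Z2: Z = 1/(jωC) = -j/(ω·C) = 0 - j1.136 Ω
  Z3: Z = 1/(jωC) = -j/(ω·C) = 0 - j2.585 Ω
Step 3 — With the output port shorted to ground, the output series arm Z2 runs from the junction to ground; the shunt arm Z3 also runs from the junction to ground. They appear in parallel: Z3 || Z2 = 0 - j0.7894 Ω.
Step 4 — Series with input arm Z1: Z_in = Z1 + (Z3 || Z2) = 285 - j0.7894 Ω = 285∠-0.2° Ω.

Z = 285 - j0.7894 Ω = 285∠-0.2° Ω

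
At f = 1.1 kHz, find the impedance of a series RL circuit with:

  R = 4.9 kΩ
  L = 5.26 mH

Step 1 — Angular frequency: ω = 2π·f = 2π·1100 = 6912 rad/s.
Step 2 — Component impedances:
  R: Z = R = 4900 Ω
  L: Z = jωL = j·6912·0.00526 = 0 + j36.35 Ω
Step 3 — Series combination: Z_total = R + L = 4900 + j36.35 Ω = 4900∠0.4° Ω.

Z = 4900 + j36.35 Ω = 4900∠0.4° Ω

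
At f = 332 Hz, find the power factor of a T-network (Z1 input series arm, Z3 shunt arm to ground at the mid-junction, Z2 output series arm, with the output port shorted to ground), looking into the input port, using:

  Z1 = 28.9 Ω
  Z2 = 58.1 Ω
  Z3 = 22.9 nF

Step 1 — Angular frequency: ω = 2π·f = 2π·332 = 2086 rad/s.
Step 2 — Component impedances:
  Z1: Z = R = 28.9 Ω
  Z2: Z = R = 58.1 Ω
  Z3: Z = 1/(jωC) = -j/(ω·C) = 0 - j2.093e+04 Ω
Step 3 — With the output port shorted to ground, the output series arm Z2 runs from the junction to ground; the shunt arm Z3 also runs from the junction to ground. They appear in parallel: Z3 || Z2 = 58.1 - j0.1613 Ω.
Step 4 — Series with input arm Z1: Z_in = Z1 + (Z3 || Z2) = 87 - j0.1613 Ω = 87∠-0.1° Ω.
Step 5 — Power factor: PF = cos(φ) = Re(Z)/|Z| = 87/87 = 1.
Step 6 — Type: Im(Z) = -0.1613 ⇒ leading (phase φ = -0.1°).

PF = 1 (leading, φ = -0.1°)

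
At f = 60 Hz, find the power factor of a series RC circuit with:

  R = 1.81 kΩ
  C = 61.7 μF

Step 1 — Angular frequency: ω = 2π·f = 2π·60 = 377 rad/s.
Step 2 — Component impedances:
  R: Z = R = 1810 Ω
  C: Z = 1/(jωC) = -j/(ω·C) = 0 - j42.99 Ω
Step 3 — Series combination: Z_total = R + C = 1810 - j42.99 Ω = 1811∠-1.4° Ω.
Step 4 — Power factor: PF = cos(φ) = Re(Z)/|Z| = 1810/1810.5 = 0.9997.
Step 5 — Type: Im(Z) = -42.99 ⇒ leading (phase φ = -1.4°).

PF = 0.9997 (leading, φ = -1.4°)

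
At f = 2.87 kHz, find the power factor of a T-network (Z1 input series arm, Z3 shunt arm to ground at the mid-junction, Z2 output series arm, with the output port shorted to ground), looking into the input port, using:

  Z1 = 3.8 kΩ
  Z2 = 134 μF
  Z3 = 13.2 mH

Step 1 — Angular frequency: ω = 2π·f = 2π·2870 = 1.803e+04 rad/s.
Step 2 — Component impedances:
  Z1: Z = R = 3800 Ω
  Z2: Z = 1/(jωC) = -j/(ω·C) = 0 - j0.4138 Ω
  Z3: Z = jωL = j·1.803e+04·0.0132 = 0 + j238 Ω
Step 3 — With the output port shorted to ground, the output series arm Z2 runs from the junction to ground; the shunt arm Z3 also runs from the junction to ground. They appear in parallel: Z3 || Z2 = 0 - j0.4146 Ω.
Step 4 — Series with input arm Z1: Z_in = Z1 + (Z3 || Z2) = 3800 - j0.4146 Ω = 3800∠-0.0° Ω.
Step 5 — Power factor: PF = cos(φ) = Re(Z)/|Z| = 3800/3800 = 1.
Step 6 — Type: Im(Z) = -0.4146 ⇒ leading (phase φ = -0.0°).

PF = 1 (leading, φ = -0.0°)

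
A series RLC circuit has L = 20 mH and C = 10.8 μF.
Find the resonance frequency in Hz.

Step 1 — Resonance condition Im(Z)=0 gives ω₀ = 1/√(LC).
Step 2 — ω₀ = 1/√(0.02·1.08e-05) = 2152 rad/s.
Step 3 — f₀ = ω₀/(2π) = 342.4 Hz.

f₀ = 342.4 Hz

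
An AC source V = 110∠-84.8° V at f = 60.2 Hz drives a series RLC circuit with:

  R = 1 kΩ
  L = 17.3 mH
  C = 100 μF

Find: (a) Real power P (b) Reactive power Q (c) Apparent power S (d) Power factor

Step 1 — Angular frequency: ω = 2π·f = 2π·60.2 = 378.2 rad/s.
Step 2 — Component impedances:
  R: Z = R = 1000 Ω
  L: Z = jωL = j·378.2·0.0173 = 0 + j6.544 Ω
  C: Z = 1/(jωC) = -j/(ω·C) = 0 - j26.44 Ω
Step 3 — Series combination: Z_total = R + L + C = 1000 - j19.89 Ω = 1000∠-1.1° Ω.
Step 4 — Source phasor: V = 110∠-84.8° V = 9.97 - j109.5 V.
Step 5 — Current: I = V / Z = 0.01214 - j0.1093 A = 0.11∠-83.7° A.
Step 6 — Complex power: S = V·I* = 12.1 - j0.2406 VA.
Step 7 — Real power: P = Re(S) = 12.1 W.
Step 8 — Reactive power: Q = Im(S) = -0.2406 VAR.
Step 9 — Apparent power: |S| = 12.1 VA.
Step 10 — Power factor: PF = P/|S| = 0.9998 (leading).

(a) P = 12.1 W  (b) Q = -0.2406 VAR  (c) S = 12.1 VA  (d) PF = 0.9998 (leading)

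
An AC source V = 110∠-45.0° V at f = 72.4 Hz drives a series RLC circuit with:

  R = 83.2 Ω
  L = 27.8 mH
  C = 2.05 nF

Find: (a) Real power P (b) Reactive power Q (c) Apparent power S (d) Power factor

Step 1 — Angular frequency: ω = 2π·f = 2π·72.4 = 454.9 rad/s.
Step 2 — Component impedances:
  R: Z = R = 83.2 Ω
  L: Z = jωL = j·454.9·0.0278 = 0 + j12.65 Ω
  C: Z = 1/(jωC) = -j/(ω·C) = 0 - j1.072e+06 Ω
Step 3 — Series combination: Z_total = R + L + C = 83.2 - j1.072e+06 Ω = 1.072e+06∠-90.0° Ω.
Step 4 — Source phasor: V = 110∠-45.0° V = 77.78 - j77.78 V.
Step 5 — Current: I = V / Z = 7.254e-05 + j7.253e-05 A = 0.0001026∠45.0° A.
Step 6 — Complex power: S = V·I* = 8.755e-07 - j0.01128 VA.
Step 7 — Real power: P = Re(S) = 8.755e-07 W.
Step 8 — Reactive power: Q = Im(S) = -0.01128 VAR.
Step 9 — Apparent power: |S| = 0.01128 VA.
Step 10 — Power factor: PF = P/|S| = 7.759e-05 (leading).

(a) P = 8.755e-07 W  (b) Q = -0.01128 VAR  (c) S = 0.01128 VA  (d) PF = 7.759e-05 (leading)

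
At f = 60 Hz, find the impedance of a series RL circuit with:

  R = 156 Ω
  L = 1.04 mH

Step 1 — Angular frequency: ω = 2π·f = 2π·60 = 377 rad/s.
Step 2 — Component impedances:
  R: Z = R = 156 Ω
  L: Z = jωL = j·377·0.00104 = 0 + j0.3921 Ω
Step 3 — Series combination: Z_total = R + L = 156 + j0.3921 Ω = 156∠0.1° Ω.

Z = 156 + j0.3921 Ω = 156∠0.1° Ω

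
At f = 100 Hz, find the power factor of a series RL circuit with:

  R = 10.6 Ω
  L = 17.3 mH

Step 1 — Angular frequency: ω = 2π·f = 2π·100 = 628.3 rad/s.
Step 2 — Component impedances:
  R: Z = R = 10.6 Ω
  L: Z = jωL = j·628.3·0.0173 = 0 + j10.87 Ω
Step 3 — Series combination: Z_total = R + L = 10.6 + j10.87 Ω = 15.18∠45.7° Ω.
Step 4 — Power factor: PF = cos(φ) = Re(Z)/|Z| = 10.6/15.1827 = 0.6982.
Step 5 — Type: Im(Z) = 10.87 ⇒ lagging (phase φ = 45.7°).

PF = 0.6982 (lagging, φ = 45.7°)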